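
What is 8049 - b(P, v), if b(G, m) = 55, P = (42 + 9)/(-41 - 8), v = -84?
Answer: 7994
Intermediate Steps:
P = -51/49 (P = 51/(-49) = 51*(-1/49) = -51/49 ≈ -1.0408)
8049 - b(P, v) = 8049 - 1*55 = 8049 - 55 = 7994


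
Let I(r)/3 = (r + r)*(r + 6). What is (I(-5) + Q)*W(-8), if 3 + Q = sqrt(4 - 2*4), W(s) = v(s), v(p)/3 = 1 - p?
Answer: -891 + 54*I ≈ -891.0 + 54.0*I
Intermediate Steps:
v(p) = 3 - 3*p (v(p) = 3*(1 - p) = 3 - 3*p)
I(r) = 6*r*(6 + r) (I(r) = 3*((r + r)*(r + 6)) = 3*((2*r)*(6 + r)) = 3*(2*r*(6 + r)) = 6*r*(6 + r))
W(s) = 3 - 3*s
Q = -3 + 2*I (Q = -3 + sqrt(4 - 2*4) = -3 + sqrt(4 - 8) = -3 + sqrt(-4) = -3 + 2*I ≈ -3.0 + 2.0*I)
(I(-5) + Q)*W(-8) = (6*(-5)*(6 - 5) + (-3 + 2*I))*(3 - 3*(-8)) = (6*(-5)*1 + (-3 + 2*I))*(3 + 24) = (-30 + (-3 + 2*I))*27 = (-33 + 2*I)*27 = -891 + 54*I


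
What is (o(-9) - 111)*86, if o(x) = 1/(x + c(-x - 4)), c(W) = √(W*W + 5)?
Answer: -162540/17 - 86*√30/51 ≈ -9570.4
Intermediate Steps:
c(W) = √(5 + W²) (c(W) = √(W² + 5) = √(5 + W²))
o(x) = 1/(x + √(5 + (-4 - x)²)) (o(x) = 1/(x + √(5 + (-x - 4)²)) = 1/(x + √(5 + (-4 - x)²)))
(o(-9) - 111)*86 = (1/(-9 + √(5 + (4 - 9)²)) - 111)*86 = (1/(-9 + √(5 + (-5)²)) - 111)*86 = (1/(-9 + √(5 + 25)) - 111)*86 = (1/(-9 + √30) - 111)*86 = (-111 + 1/(-9 + √30))*86 = -9546 + 86/(-9 + √30)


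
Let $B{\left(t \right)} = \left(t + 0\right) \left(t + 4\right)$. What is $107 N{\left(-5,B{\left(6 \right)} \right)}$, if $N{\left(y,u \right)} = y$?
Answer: $-535$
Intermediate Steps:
$B{\left(t \right)} = t \left(4 + t\right)$
$107 N{\left(-5,B{\left(6 \right)} \right)} = 107 \left(-5\right) = -535$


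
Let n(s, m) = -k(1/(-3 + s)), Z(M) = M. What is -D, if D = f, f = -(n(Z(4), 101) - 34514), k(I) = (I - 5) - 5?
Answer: -34505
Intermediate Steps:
k(I) = -10 + I (k(I) = (-5 + I) - 5 = -10 + I)
n(s, m) = 10 - 1/(-3 + s) (n(s, m) = -(-10 + 1/(-3 + s)) = 10 - 1/(-3 + s))
f = 34505 (f = -((-31 + 10*4)/(-3 + 4) - 34514) = -((-31 + 40)/1 - 34514) = -(1*9 - 34514) = -(9 - 34514) = -1*(-34505) = 34505)
D = 34505
-D = -1*34505 = -34505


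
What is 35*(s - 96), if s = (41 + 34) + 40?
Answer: 665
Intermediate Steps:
s = 115 (s = 75 + 40 = 115)
35*(s - 96) = 35*(115 - 96) = 35*19 = 665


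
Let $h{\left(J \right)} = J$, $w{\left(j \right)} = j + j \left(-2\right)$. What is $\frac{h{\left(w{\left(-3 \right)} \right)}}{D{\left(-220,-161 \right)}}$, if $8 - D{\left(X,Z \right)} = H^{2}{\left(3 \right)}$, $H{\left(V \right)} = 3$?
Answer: $-3$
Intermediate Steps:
$w{\left(j \right)} = - j$ ($w{\left(j \right)} = j - 2 j = - j$)
$D{\left(X,Z \right)} = -1$ ($D{\left(X,Z \right)} = 8 - 3^{2} = 8 - 9 = -1$)
$\frac{h{\left(w{\left(-3 \right)} \right)}}{D{\left(-220,-161 \right)}} = \frac{\left(-1\right) \left(-3\right)}{-1} = 3 \left(-1\right) = -3$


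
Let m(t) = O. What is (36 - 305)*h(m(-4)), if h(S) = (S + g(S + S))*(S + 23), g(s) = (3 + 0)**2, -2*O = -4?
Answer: -73975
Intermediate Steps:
O = 2 (O = -1/2*(-4) = 2)
m(t) = 2
g(s) = 9 (g(s) = 3**2 = 9)
h(S) = (9 + S)*(23 + S) (h(S) = (S + 9)*(S + 23) = (9 + S)*(23 + S))
(36 - 305)*h(m(-4)) = (36 - 305)*(207 + 2**2 + 32*2) = -269*(207 + 4 + 64) = -269*275 = -73975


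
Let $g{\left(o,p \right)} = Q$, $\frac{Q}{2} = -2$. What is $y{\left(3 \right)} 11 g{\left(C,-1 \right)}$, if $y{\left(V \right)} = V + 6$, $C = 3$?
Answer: $-396$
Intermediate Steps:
$Q = -4$ ($Q = 2 \left(-2\right) = -4$)
$g{\left(o,p \right)} = -4$
$y{\left(V \right)} = 6 + V$
$y{\left(3 \right)} 11 g{\left(C,-1 \right)} = \left(6 + 3\right) 11 \left(-4\right) = 9 \cdot 11 \left(-4\right) = 99 \left(-4\right) = -396$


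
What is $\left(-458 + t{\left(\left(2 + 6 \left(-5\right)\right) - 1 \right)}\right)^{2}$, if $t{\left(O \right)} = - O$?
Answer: $184041$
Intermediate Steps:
$\left(-458 + t{\left(\left(2 + 6 \left(-5\right)\right) - 1 \right)}\right)^{2} = \left(-458 - \left(\left(2 + 6 \left(-5\right)\right) - 1\right)\right)^{2} = \left(-458 - \left(\left(2 - 30\right) - 1\right)\right)^{2} = \left(-458 - \left(-28 - 1\right)\right)^{2} = \left(-458 - -29\right)^{2} = \left(-458 + 29\right)^{2} = \left(-429\right)^{2} = 184041$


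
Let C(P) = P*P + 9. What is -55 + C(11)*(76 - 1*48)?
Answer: 3585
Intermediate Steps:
C(P) = 9 + P**2 (C(P) = P**2 + 9 = 9 + P**2)
-55 + C(11)*(76 - 1*48) = -55 + (9 + 11**2)*(76 - 1*48) = -55 + (9 + 121)*(76 - 48) = -55 + 130*28 = -55 + 3640 = 3585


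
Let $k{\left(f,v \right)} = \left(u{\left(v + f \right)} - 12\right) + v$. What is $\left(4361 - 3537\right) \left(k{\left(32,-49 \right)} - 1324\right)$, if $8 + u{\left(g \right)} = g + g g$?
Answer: $-923704$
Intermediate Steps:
$u{\left(g \right)} = -8 + g + g^{2}$ ($u{\left(g \right)} = -8 + \left(g + g g\right) = -8 + \left(g + g^{2}\right) = -8 + g + g^{2}$)
$k{\left(f,v \right)} = -20 + f + \left(f + v\right)^{2} + 2 v$ ($k{\left(f,v \right)} = \left(\left(-8 + \left(v + f\right) + \left(v + f\right)^{2}\right) - 12\right) + v = \left(\left(-8 + \left(f + v\right) + \left(f + v\right)^{2}\right) - 12\right) + v = \left(\left(-8 + f + v + \left(f + v\right)^{2}\right) - 12\right) + v = \left(-20 + f + v + \left(f + v\right)^{2}\right) + v = -20 + f + \left(f + v\right)^{2} + 2 v$)
$\left(4361 - 3537\right) \left(k{\left(32,-49 \right)} - 1324\right) = \left(4361 - 3537\right) \left(\left(-20 + 32 + \left(32 - 49\right)^{2} + 2 \left(-49\right)\right) - 1324\right) = 824 \left(\left(-20 + 32 + \left(-17\right)^{2} - 98\right) - 1324\right) = 824 \left(\left(-20 + 32 + 289 - 98\right) - 1324\right) = 824 \left(203 - 1324\right) = 824 \left(-1121\right) = -923704$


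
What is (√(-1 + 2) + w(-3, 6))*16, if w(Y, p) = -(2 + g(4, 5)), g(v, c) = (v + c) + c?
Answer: -240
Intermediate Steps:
g(v, c) = v + 2*c (g(v, c) = (c + v) + c = v + 2*c)
w(Y, p) = -16 (w(Y, p) = -(2 + (4 + 2*5)) = -(2 + (4 + 10)) = -(2 + 14) = -1*16 = -16)
(√(-1 + 2) + w(-3, 6))*16 = (√(-1 + 2) - 16)*16 = (√1 - 16)*16 = (1 - 16)*16 = -15*16 = -240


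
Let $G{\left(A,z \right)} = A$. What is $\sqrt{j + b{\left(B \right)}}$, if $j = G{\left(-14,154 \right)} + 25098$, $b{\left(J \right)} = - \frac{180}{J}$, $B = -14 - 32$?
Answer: $\frac{\sqrt{13271506}}{23} \approx 158.39$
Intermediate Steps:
$B = -46$ ($B = -14 - 32 = -46$)
$j = 25084$ ($j = -14 + 25098 = 25084$)
$\sqrt{j + b{\left(B \right)}} = \sqrt{25084 - \frac{180}{-46}} = \sqrt{25084 - - \frac{90}{23}} = \sqrt{25084 + \frac{90}{23}} = \sqrt{\frac{577022}{23}} = \frac{\sqrt{13271506}}{23}$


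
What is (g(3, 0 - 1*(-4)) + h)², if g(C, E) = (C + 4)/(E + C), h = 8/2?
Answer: 25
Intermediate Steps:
h = 4 (h = 8*(½) = 4)
g(C, E) = (4 + C)/(C + E)
(g(3, 0 - 1*(-4)) + h)² = ((4 + 3)/(3 + (0 - 1*(-4))) + 4)² = (7/(3 + (0 + 4)) + 4)² = (7/(3 + 4) + 4)² = (7/7 + 4)² = ((⅐)*7 + 4)² = (1 + 4)² = 5² = 25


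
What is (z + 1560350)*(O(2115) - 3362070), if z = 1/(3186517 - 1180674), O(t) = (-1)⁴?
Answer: -10522661131803090519/2005843 ≈ -5.2460e+12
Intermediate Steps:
O(t) = 1
z = 1/2005843 ≈ 4.9854e-7
(z + 1560350)*(O(2115) - 3362070) = (1/2005843 + 1560350)*(1 - 3362070) = (3129817125051/2005843)*(-3362069) = -10522661131803090519/2005843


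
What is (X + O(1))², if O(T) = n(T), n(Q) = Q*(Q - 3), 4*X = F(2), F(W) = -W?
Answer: 25/4 ≈ 6.2500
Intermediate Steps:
X = -½ (X = (-1*2)/4 = (¼)*(-2) = -½ ≈ -0.50000)
n(Q) = Q*(-3 + Q)
O(T) = T*(-3 + T)
(X + O(1))² = (-½ + 1*(-3 + 1))² = (-½ + 1*(-2))² = (-½ - 2)² = (-5/2)² = 25/4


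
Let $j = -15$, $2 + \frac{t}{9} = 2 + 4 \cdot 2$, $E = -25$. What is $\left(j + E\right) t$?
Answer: $-2880$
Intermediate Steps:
$t = 72$ ($t = -18 + 9 \left(2 + 4 \cdot 2\right) = -18 + 9 \left(2 + 8\right) = -18 + 9 \cdot 10 = -18 + 90 = 72$)
$\left(j + E\right) t = \left(-15 - 25\right) 72 = \left(-40\right) 72 = -2880$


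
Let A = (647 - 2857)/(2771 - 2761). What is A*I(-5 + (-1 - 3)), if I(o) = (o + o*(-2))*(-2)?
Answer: 3978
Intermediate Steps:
I(o) = 2*o (I(o) = (o - 2*o)*(-2) = -o*(-2) = 2*o)
A = -221 (A = -2210/10 = -2210*⅒ = -221)
A*I(-5 + (-1 - 3)) = -442*(-5 + (-1 - 3)) = -442*(-5 - 4) = -442*(-9) = -221*(-18) = 3978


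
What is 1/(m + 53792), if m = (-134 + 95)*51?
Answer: 1/51803 ≈ 1.9304e-5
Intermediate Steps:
m = -1989 (m = -39*51 = -1989)
1/(m + 53792) = 1/(-1989 + 53792) = 1/51803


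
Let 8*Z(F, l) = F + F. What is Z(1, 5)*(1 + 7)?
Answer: 2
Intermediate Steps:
Z(F, l) = F/4 (Z(F, l) = (F + F)/8 = (2*F)/8 = F/4)
Z(1, 5)*(1 + 7) = ((1/4)*1)*(1 + 7) = (1/4)*8 = 2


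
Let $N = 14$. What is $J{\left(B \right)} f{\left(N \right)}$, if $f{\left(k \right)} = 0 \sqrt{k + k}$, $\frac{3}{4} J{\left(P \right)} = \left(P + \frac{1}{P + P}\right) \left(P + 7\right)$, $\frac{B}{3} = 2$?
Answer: $0$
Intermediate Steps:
$B = 6$ ($B = 3 \cdot 2 = 6$)
$J{\left(P \right)} = \frac{4 \left(7 + P\right) \left(P + \frac{1}{2 P}\right)}{3}$ ($J{\left(P \right)} = \frac{4 \left(P + \frac{1}{P + P}\right) \left(P + 7\right)}{3} = \frac{4 \left(P + \frac{1}{2 P}\right) \left(7 + P\right)}{3} = \frac{4 \left(7 + P\right) \left(P + \frac{1}{2 P}\right)}{3}$)
$f{\left(k \right)} = 0$ ($f{\left(k \right)} = 0 \sqrt{2 k} = 0 \sqrt{2} \sqrt{k} = 0$)
$J{\left(B \right)} f{\left(N \right)} = \frac{2 \left(7 + 6 \left(1 + 2 \cdot 6^{2} + 14 \cdot 6\right)\right)}{3 \cdot 6} \cdot 0 = \frac{2}{3} \cdot \frac{1}{6} \left(7 + 6 \left(1 + 2 \cdot 36 + 84\right)\right) 0 = \frac{2}{3} \cdot \frac{1}{6} \left(7 + 6 \left(1 + 72 + 84\right)\right) 0 = \frac{2}{3} \cdot \frac{1}{6} \left(7 + 6 \cdot 157\right) 0 = \frac{2}{3} \cdot \frac{1}{6} \left(7 + 942\right) 0 = \frac{2}{3} \cdot \frac{1}{6} \cdot 949 \cdot 0 = \frac{949}{9} \cdot 0 = 0$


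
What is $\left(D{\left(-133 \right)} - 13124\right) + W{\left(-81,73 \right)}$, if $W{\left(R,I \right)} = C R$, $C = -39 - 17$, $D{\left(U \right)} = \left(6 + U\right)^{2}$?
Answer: $7541$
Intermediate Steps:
$C = -56$
$W{\left(R,I \right)} = - 56 R$
$\left(D{\left(-133 \right)} - 13124\right) + W{\left(-81,73 \right)} = \left(\left(6 - 133\right)^{2} - 13124\right) - -4536 = \left(\left(-127\right)^{2} - 13124\right) + 4536 = \left(16129 - 13124\right) + 4536 = 3005 + 4536 = 7541$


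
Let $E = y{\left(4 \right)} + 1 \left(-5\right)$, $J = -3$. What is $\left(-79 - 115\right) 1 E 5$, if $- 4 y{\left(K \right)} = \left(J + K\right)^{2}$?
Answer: $\frac{10185}{2} \approx 5092.5$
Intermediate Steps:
$y{\left(K \right)} = - \frac{\left(-3 + K\right)^{2}}{4}$
$E = - \frac{21}{4}$ ($E = - \frac{\left(-3 + 4\right)^{2}}{4} + 1 \left(-5\right) = - \frac{1^{2}}{4} - 5 = \left(- \frac{1}{4}\right) 1 - 5 = - \frac{1}{4} - 5 = - \frac{21}{4} \approx -5.25$)
$\left(-79 - 115\right) 1 E 5 = \left(-79 - 115\right) 1 \left(- \frac{21}{4}\right) 5 = - 194 \left(\left(- \frac{21}{4}\right) 5\right) = \left(-194\right) \left(- \frac{105}{4}\right) = \frac{10185}{2}$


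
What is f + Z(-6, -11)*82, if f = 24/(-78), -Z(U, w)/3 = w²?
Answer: -386962/13 ≈ -29766.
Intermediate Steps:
Z(U, w) = -3*w²
f = -4/13 (f = 24*(-1/78) = -4/13 ≈ -0.30769)
f + Z(-6, -11)*82 = -4/13 - 3*(-11)²*82 = -4/13 - 3*121*82 = -4/13 - 363*82 = -4/13 - 29766 = -386962/13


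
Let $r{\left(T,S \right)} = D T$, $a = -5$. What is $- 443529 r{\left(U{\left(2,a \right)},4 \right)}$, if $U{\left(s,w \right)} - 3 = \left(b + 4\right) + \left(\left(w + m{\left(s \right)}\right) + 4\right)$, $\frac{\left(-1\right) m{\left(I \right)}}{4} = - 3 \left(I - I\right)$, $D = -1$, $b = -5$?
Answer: $443529$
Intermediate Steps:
$m{\left(I \right)} = 0$ ($m{\left(I \right)} = - 4 \left(- 3 \left(I - I\right)\right) = - 4 \left(\left(-3\right) 0\right) = \left(-4\right) 0 = 0$)
$U{\left(s,w \right)} = 6 + w$ ($U{\left(s,w \right)} = 3 + \left(\left(-5 + 4\right) + \left(\left(w + 0\right) + 4\right)\right) = 3 + \left(-1 + \left(w + 4\right)\right) = 3 + \left(-1 + \left(4 + w\right)\right) = 3 + \left(3 + w\right) = 6 + w$)
$r{\left(T,S \right)} = - T$
$- 443529 r{\left(U{\left(2,a \right)},4 \right)} = - 443529 \left(- (6 - 5)\right) = - 443529 \left(\left(-1\right) 1\right) = \left(-443529\right) \left(-1\right) = 443529$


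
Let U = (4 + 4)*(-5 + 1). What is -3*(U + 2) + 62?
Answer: 152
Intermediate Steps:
U = -32 (U = 8*(-4) = -32)
-3*(U + 2) + 62 = -3*(-32 + 2) + 62 = -3*(-30) + 62 = 90 + 62 = 152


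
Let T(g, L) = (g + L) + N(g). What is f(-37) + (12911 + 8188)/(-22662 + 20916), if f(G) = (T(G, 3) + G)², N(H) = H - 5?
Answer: 7424525/582 ≈ 12757.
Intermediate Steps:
N(H) = -5 + H
T(g, L) = -5 + L + 2*g (T(g, L) = (g + L) + (-5 + g) = (L + g) + (-5 + g) = -5 + L + 2*g)
f(G) = (-2 + 3*G)² (f(G) = ((-5 + 3 + 2*G) + G)² = ((-2 + 2*G) + G)² = (-2 + 3*G)²)
f(-37) + (12911 + 8188)/(-22662 + 20916) = (-2 + 3*(-37))² + (12911 + 8188)/(-22662 + 20916) = (-2 - 111)² + 21099/(-1746) = (-113)² + 21099*(-1/1746) = 12769 - 7033/582 = 7424525/582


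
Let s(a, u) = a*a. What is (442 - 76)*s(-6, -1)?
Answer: 13176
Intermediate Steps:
s(a, u) = a²
(442 - 76)*s(-6, -1) = (442 - 76)*(-6)² = 366*36 = 13176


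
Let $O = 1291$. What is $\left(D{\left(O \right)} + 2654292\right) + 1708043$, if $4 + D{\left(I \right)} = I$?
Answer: $4363622$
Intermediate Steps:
$D{\left(I \right)} = -4 + I$
$\left(D{\left(O \right)} + 2654292\right) + 1708043 = \left(\left(-4 + 1291\right) + 2654292\right) + 1708043 = \left(1287 + 2654292\right) + 1708043 = 2655579 + 1708043 = 4363622$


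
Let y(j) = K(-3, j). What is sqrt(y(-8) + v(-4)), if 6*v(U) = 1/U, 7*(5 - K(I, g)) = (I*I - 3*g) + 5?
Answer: I*sqrt(3318)/84 ≈ 0.68574*I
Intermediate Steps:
K(I, g) = 30/7 - I**2/7 + 3*g/7 (K(I, g) = 5 - ((I*I - 3*g) + 5)/7 = 5 - ((I**2 - 3*g) + 5)/7 = 5 - (5 + I**2 - 3*g)/7 = 5 + (-5/7 - I**2/7 + 3*g/7) = 30/7 - I**2/7 + 3*g/7)
y(j) = 3 + 3*j/7 (y(j) = 30/7 - 1/7*(-3)**2 + 3*j/7 = 30/7 - 1/7*9 + 3*j/7 = 30/7 - 9/7 + 3*j/7 = 3 + 3*j/7)
v(U) = 1/(6*U)
sqrt(y(-8) + v(-4)) = sqrt((3 + (3/7)*(-8)) + (1/6)/(-4)) = sqrt((3 - 24/7) + (1/6)*(-1/4)) = sqrt(-3/7 - 1/24) = sqrt(-79/168) = I*sqrt(3318)/84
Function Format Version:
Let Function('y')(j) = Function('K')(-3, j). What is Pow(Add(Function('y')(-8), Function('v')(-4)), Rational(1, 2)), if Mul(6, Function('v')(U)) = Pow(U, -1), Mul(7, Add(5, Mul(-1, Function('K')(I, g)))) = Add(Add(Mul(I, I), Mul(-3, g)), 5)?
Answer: Mul(Rational(1, 84), I, Pow(3318, Rational(1, 2))) ≈ Mul(0.68574, I)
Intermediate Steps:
Function('K')(I, g) = Add(Rational(30, 7), Mul(Rational(-1, 7), Pow(I, 2)), Mul(Rational(3, 7), g)) (Function('K')(I, g) = Add(5, Mul(Rational(-1, 7), Add(Add(Mul(I, I), Mul(-3, g)), 5))) = Add(5, Mul(Rational(-1, 7), Add(Add(Pow(I, 2), Mul(-3, g)), 5))) = Add(5, Mul(Rational(-1, 7), Add(5, Pow(I, 2), Mul(-3, g)))) = Add(5, Add(Rational(-5, 7), Mul(Rational(-1, 7), Pow(I, 2)), Mul(Rational(3, 7), g))) = Add(Rational(30, 7), Mul(Rational(-1, 7), Pow(I, 2)), Mul(Rational(3, 7), g)))
Function('y')(j) = Add(3, Mul(Rational(3, 7), j)) (Function('y')(j) = Add(Rational(30, 7), Mul(Rational(-1, 7), Pow(-3, 2)), Mul(Rational(3, 7), j)) = Add(Rational(30, 7), Mul(Rational(-1, 7), 9), Mul(Rational(3, 7), j)) = Add(Rational(30, 7), Rational(-9, 7), Mul(Rational(3, 7), j)) = Add(3, Mul(Rational(3, 7), j)))
Function('v')(U) = Mul(Rational(1, 6), Pow(U, -1))
Pow(Add(Function('y')(-8), Function('v')(-4)), Rational(1, 2)) = Pow(Add(Add(3, Mul(Rational(3, 7), -8)), Mul(Rational(1, 6), Pow(-4, -1))), Rational(1, 2)) = Pow(Add(Add(3, Rational(-24, 7)), Mul(Rational(1, 6), Rational(-1, 4))), Rational(1, 2)) = Pow(Add(Rational(-3, 7), Rational(-1, 24)), Rational(1, 2)) = Pow(Rational(-79, 168), Rational(1, 2)) = Mul(Rational(1, 84), I, Pow(3318, Rational(1, 2)))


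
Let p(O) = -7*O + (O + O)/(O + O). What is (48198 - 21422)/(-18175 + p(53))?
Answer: -26776/18545 ≈ -1.4438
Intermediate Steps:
p(O) = 1 - 7*O (p(O) = -7*O + (2*O)/((2*O)) = -7*O + (2*O)*(1/(2*O)) = -7*O + 1 = 1 - 7*O)
(48198 - 21422)/(-18175 + p(53)) = (48198 - 21422)/(-18175 + (1 - 7*53)) = 26776/(-18175 + (1 - 371)) = 26776/(-18175 - 370) = 26776/(-18545) = 26776*(-1/18545) = -26776/18545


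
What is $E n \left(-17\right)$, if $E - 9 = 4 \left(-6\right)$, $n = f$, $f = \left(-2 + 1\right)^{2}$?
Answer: $255$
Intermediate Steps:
$f = 1$ ($f = \left(-1\right)^{2} = 1$)
$n = 1$
$E = -15$ ($E = 9 + 4 \left(-6\right) = 9 - 24 = -15$)
$E n \left(-17\right) = \left(-15\right) 1 \left(-17\right) = \left(-15\right) \left(-17\right) = 255$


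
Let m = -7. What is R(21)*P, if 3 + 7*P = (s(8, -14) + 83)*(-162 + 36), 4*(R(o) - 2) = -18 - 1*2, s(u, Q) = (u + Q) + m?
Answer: 26469/7 ≈ 3781.3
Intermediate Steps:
s(u, Q) = -7 + Q + u (s(u, Q) = (u + Q) - 7 = (Q + u) - 7 = -7 + Q + u)
R(o) = -3 (R(o) = 2 + (-18 - 1*2)/4 = 2 + (-18 - 2)/4 = 2 + (1/4)*(-20) = 2 - 5 = -3)
P = -8823/7 (P = -3/7 + (((-7 - 14 + 8) + 83)*(-162 + 36))/7 = -3/7 + ((-13 + 83)*(-126))/7 = -3/7 + (70*(-126))/7 = -3/7 + (1/7)*(-8820) = -3/7 - 1260 = -8823/7 ≈ -1260.4)
R(21)*P = -3*(-8823/7) = 26469/7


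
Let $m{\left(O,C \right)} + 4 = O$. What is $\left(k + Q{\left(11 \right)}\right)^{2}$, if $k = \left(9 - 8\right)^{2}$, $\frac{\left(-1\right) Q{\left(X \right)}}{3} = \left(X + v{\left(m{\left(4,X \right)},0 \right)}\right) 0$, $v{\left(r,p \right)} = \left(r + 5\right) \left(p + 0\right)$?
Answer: $1$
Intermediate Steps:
$m{\left(O,C \right)} = -4 + O$
$v{\left(r,p \right)} = p \left(5 + r\right)$ ($v{\left(r,p \right)} = \left(5 + r\right) p = p \left(5 + r\right)$)
$Q{\left(X \right)} = 0$ ($Q{\left(X \right)} = - 3 \left(X + 0 \left(5 + \left(-4 + 4\right)\right)\right) 0 = - 3 \left(X + 0 \left(5 + 0\right)\right) 0 = - 3 \left(X + 0 \cdot 5\right) 0 = - 3 \left(X + 0\right) 0 = - 3 X 0 = \left(-3\right) 0 = 0$)
$k = 1$ ($k = 1^{2} = 1$)
$\left(k + Q{\left(11 \right)}\right)^{2} = \left(1 + 0\right)^{2} = 1^{2} = 1$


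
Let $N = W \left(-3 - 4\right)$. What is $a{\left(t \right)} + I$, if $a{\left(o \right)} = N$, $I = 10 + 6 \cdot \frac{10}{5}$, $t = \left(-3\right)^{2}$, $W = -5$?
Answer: $57$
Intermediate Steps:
$t = 9$
$N = 35$ ($N = - 5 \left(-3 - 4\right) = \left(-5\right) \left(-7\right) = 35$)
$I = 22$ ($I = 10 + 6 \cdot 10 \cdot \frac{1}{5} = 10 + 6 \cdot 2 = 10 + 12 = 22$)
$a{\left(o \right)} = 35$
$a{\left(t \right)} + I = 35 + 22 = 57$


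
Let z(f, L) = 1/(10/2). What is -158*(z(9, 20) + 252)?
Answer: -199238/5 ≈ -39848.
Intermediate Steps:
z(f, L) = 1/5 (z(f, L) = 1/(10*(1/2)) = 1/5)
-158*(z(9, 20) + 252) = -158*(1/5 + 252) = -158*1261/5 = -199238/5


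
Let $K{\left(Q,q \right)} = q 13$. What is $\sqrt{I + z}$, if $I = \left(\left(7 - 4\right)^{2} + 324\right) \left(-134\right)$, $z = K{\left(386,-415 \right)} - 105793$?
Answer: $i \sqrt{155810} \approx 394.73 i$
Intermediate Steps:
$K{\left(Q,q \right)} = 13 q$
$z = -111188$ ($z = 13 \left(-415\right) - 105793 = -5395 - 105793 = -111188$)
$I = -44622$ ($I = \left(3^{2} + 324\right) \left(-134\right) = \left(9 + 324\right) \left(-134\right) = 333 \left(-134\right) = -44622$)
$\sqrt{I + z} = \sqrt{-44622 - 111188} = \sqrt{-155810} = i \sqrt{155810}$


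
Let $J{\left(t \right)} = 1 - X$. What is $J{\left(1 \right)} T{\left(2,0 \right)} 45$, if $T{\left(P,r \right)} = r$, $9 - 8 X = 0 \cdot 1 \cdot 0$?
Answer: $0$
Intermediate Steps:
$X = \frac{9}{8}$ ($X = \frac{9}{8} - \frac{0 \cdot 1 \cdot 0}{8} = \frac{9}{8} - \frac{0 \cdot 0}{8} = \frac{9}{8} - 0 = \frac{9}{8} + 0 = \frac{9}{8} \approx 1.125$)
$J{\left(t \right)} = - \frac{1}{8}$ ($J{\left(t \right)} = 1 - \frac{9}{8} = - \frac{1}{8}$)
$J{\left(1 \right)} T{\left(2,0 \right)} 45 = \left(- \frac{1}{8}\right) 0 \cdot 45 = 0 \cdot 45 = 0$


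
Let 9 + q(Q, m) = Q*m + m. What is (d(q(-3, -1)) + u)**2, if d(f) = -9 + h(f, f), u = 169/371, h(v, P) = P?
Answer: 33258289/137641 ≈ 241.63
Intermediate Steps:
q(Q, m) = -9 + m + Q*m (q(Q, m) = -9 + (Q*m + m) = -9 + (m + Q*m) = -9 + m + Q*m)
u = 169/371 (u = 169*(1/371) = 169/371 ≈ 0.45553)
d(f) = -9 + f
(d(q(-3, -1)) + u)**2 = ((-9 + (-9 - 1 - 3*(-1))) + 169/371)**2 = ((-9 + (-9 - 1 + 3)) + 169/371)**2 = ((-9 - 7) + 169/371)**2 = (-16 + 169/371)**2 = (-5767/371)**2 = 33258289/137641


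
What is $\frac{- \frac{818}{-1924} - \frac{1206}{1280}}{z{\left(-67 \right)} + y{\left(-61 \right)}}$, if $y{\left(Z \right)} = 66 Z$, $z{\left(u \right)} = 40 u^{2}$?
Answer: $- \frac{159163}{54036386560} \approx -2.9455 \cdot 10^{-6}$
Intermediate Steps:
$\frac{- \frac{818}{-1924} - \frac{1206}{1280}}{z{\left(-67 \right)} + y{\left(-61 \right)}} = \frac{- \frac{818}{-1924} - \frac{1206}{1280}}{40 \left(-67\right)^{2} + 66 \left(-61\right)} = \frac{\left(-818\right) \left(- \frac{1}{1924}\right) - \frac{603}{640}}{40 \cdot 4489 - 4026} = \frac{\frac{409}{962} - \frac{603}{640}}{179560 - 4026} = - \frac{159163}{307840 \cdot 175534} = \left(- \frac{159163}{307840}\right) \frac{1}{175534} = - \frac{159163}{54036386560}$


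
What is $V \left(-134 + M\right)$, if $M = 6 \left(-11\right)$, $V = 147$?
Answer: $-29400$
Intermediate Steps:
$M = -66$
$V \left(-134 + M\right) = 147 \left(-134 - 66\right) = 147 \left(-200\right) = -29400$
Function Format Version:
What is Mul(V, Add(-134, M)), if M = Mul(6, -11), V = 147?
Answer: -29400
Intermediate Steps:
M = -66
Mul(V, Add(-134, M)) = Mul(147, Add(-134, -66)) = Mul(147, -200) = -29400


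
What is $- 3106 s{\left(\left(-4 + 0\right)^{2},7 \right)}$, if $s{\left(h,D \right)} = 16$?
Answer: $-49696$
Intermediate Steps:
$- 3106 s{\left(\left(-4 + 0\right)^{2},7 \right)} = \left(-3106\right) 16 = -49696$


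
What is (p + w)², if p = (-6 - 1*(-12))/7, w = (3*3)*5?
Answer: 103041/49 ≈ 2102.9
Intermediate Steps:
w = 45 (w = 9*5 = 45)
p = 6/7 (p = (-6 + 12)*(⅐) = 6*(⅐) = 6/7 ≈ 0.85714)
(p + w)² = (6/7 + 45)² = (321/7)² = 103041/49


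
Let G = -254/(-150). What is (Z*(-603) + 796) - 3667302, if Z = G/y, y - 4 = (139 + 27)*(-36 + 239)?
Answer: -1029738218609/280850 ≈ -3.6665e+6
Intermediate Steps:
G = 127/75 (G = -254*(-1/150) = 127/75 ≈ 1.6933)
y = 33702 (y = 4 + (139 + 27)*(-36 + 239) = 4 + 166*203 = 4 + 33698 = 33702)
Z = 127/2527650 (Z = (127/75)/33702 = (127/75)*(1/33702) = 127/2527650 ≈ 5.0244e-5)
(Z*(-603) + 796) - 3667302 = ((127/2527650)*(-603) + 796) - 3667302 = (-8509/280850 + 796) - 3667302 = 223548091/280850 - 3667302 = -1029738218609/280850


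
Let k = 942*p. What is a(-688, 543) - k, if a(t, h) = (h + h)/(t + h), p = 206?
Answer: -28138626/145 ≈ -1.9406e+5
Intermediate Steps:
a(t, h) = 2*h/(h + t) (a(t, h) = (2*h)/(h + t) = 2*h/(h + t))
k = 194052 (k = 942*206 = 194052)
a(-688, 543) - k = 2*543/(543 - 688) - 1*194052 = 2*543/(-145) - 194052 = 2*543*(-1/145) - 194052 = -1086/145 - 194052 = -28138626/145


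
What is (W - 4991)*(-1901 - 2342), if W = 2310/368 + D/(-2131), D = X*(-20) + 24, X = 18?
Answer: 8292807448205/392104 ≈ 2.1150e+7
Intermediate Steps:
D = -336 (D = 18*(-20) + 24 = -360 + 24 = -336)
W = 2523129/392104 (W = 2310/368 - 336/(-2131) = 2310*(1/368) - 336*(-1/2131) = 1155/184 + 336/2131 = 2523129/392104 ≈ 6.4348)
(W - 4991)*(-1901 - 2342) = (2523129/392104 - 4991)*(-1901 - 2342) = -1954467935/392104*(-4243) = 8292807448205/392104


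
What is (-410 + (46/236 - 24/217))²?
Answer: 110172334682601/655667236 ≈ 1.6803e+5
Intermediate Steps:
(-410 + (46/236 - 24/217))² = (-410 + (46*(1/236) - 24*1/217))² = (-410 + (23/118 - 24/217))² = (-410 + 2159/25606)² = (-10496301/25606)² = 110172334682601/655667236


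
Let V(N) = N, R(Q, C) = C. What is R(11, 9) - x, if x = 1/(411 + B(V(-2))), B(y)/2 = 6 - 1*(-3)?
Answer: 3860/429 ≈ 8.9977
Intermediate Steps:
B(y) = 18 (B(y) = 2*(6 - 1*(-3)) = 2*(6 + 3) = 2*9 = 18)
x = 1/429 (x = 1/(411 + 18) = 1/429 ≈ 0.0023310)
R(11, 9) - x = 9 - 1*1/429 = 9 - 1/429 = 3860/429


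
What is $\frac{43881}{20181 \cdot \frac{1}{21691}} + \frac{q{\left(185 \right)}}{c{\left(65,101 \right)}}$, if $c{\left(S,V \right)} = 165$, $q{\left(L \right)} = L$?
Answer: $\frac{10470299380}{221991} \approx 47165.0$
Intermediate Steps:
$\frac{43881}{20181 \cdot \frac{1}{21691}} + \frac{q{\left(185 \right)}}{c{\left(65,101 \right)}} = \frac{43881}{20181 \cdot \frac{1}{21691}} + \frac{185}{165} = \frac{43881}{20181 \cdot \frac{1}{21691}} + 185 \cdot \frac{1}{165} = \frac{43881}{\frac{20181}{21691}} + \frac{37}{33} = 43881 \cdot \frac{21691}{20181} + \frac{37}{33} = \frac{317274257}{6727} + \frac{37}{33} = \frac{10470299380}{221991}$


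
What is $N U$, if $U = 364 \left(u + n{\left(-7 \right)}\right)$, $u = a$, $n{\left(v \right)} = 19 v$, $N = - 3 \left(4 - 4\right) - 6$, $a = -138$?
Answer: $591864$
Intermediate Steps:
$N = -6$ ($N = \left(-3\right) 0 - 6 = 0 - 6 = -6$)
$u = -138$
$U = -98644$ ($U = 364 \left(-138 + 19 \left(-7\right)\right) = 364 \left(-138 - 133\right) = 364 \left(-271\right) = -98644$)
$N U = \left(-6\right) \left(-98644\right) = 591864$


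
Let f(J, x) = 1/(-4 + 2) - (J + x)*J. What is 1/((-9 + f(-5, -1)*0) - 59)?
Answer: -1/68 ≈ -0.014706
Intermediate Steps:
f(J, x) = -½ - J*(J + x) (f(J, x) = 1/(-2) - J*(J + x) = -½ - J*(J + x))
1/((-9 + f(-5, -1)*0) - 59) = 1/((-9 + (-½ - 1*(-5)² - 1*(-5)*(-1))*0) - 59) = 1/((-9 + (-½ - 1*25 - 5)*0) - 59) = 1/((-9 + (-½ - 25 - 5)*0) - 59) = 1/((-9 - 61/2*0) - 59) = 1/((-9 + 0) - 59) = 1/(-9 - 59) = 1/(-68) = -1/68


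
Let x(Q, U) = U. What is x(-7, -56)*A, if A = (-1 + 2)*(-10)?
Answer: 560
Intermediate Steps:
A = -10 (A = 1*(-10) = -10)
x(-7, -56)*A = -56*(-10) = 560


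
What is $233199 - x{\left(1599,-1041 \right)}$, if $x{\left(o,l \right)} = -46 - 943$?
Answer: $234188$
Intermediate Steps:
$x{\left(o,l \right)} = -989$
$233199 - x{\left(1599,-1041 \right)} = 233199 - -989 = 233199 + 989 = 234188$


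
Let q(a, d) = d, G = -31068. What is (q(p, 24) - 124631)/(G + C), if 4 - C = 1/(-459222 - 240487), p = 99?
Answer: 12455519909/3105108625 ≈ 4.0113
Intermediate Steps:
C = 2798837/699709 (C = 4 - 1/(-459222 - 240487) = 4 - 1/(-699709) = 4 - 1*(-1/699709) = 4 + 1/699709 = 2798837/699709 ≈ 4.0000)
(q(p, 24) - 124631)/(G + C) = (24 - 124631)/(-31068 + 2798837/699709) = -124607/(-21735760375/699709) = -124607*(-699709/21735760375) = 12455519909/3105108625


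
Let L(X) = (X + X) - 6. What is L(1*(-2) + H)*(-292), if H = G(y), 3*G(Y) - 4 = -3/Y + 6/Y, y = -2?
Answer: 7300/3 ≈ 2433.3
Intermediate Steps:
G(Y) = 4/3 + 1/Y (G(Y) = 4/3 + (-3/Y + 6/Y)/3 = 4/3 + (3/Y)/3 = 4/3 + 1/Y)
H = ⅚ (H = 4/3 + 1/(-2) = 4/3 - ½ = ⅚ ≈ 0.83333)
L(X) = -6 + 2*X (L(X) = 2*X - 6 = -6 + 2*X)
L(1*(-2) + H)*(-292) = (-6 + 2*(1*(-2) + ⅚))*(-292) = (-6 + 2*(-2 + ⅚))*(-292) = (-6 + 2*(-7/6))*(-292) = (-6 - 7/3)*(-292) = -25/3*(-292) = 7300/3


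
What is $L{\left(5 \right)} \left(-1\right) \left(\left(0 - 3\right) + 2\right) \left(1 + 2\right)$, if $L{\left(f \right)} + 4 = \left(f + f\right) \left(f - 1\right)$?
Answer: $108$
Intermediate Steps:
$L{\left(f \right)} = -4 + 2 f \left(-1 + f\right)$ ($L{\left(f \right)} = -4 + \left(f + f\right) \left(f - 1\right) = -4 + 2 f \left(-1 + f\right)$)
$L{\left(5 \right)} \left(-1\right) \left(\left(0 - 3\right) + 2\right) \left(1 + 2\right) = \left(-4 - 10 + 2 \cdot 5^{2}\right) \left(-1\right) \left(\left(0 - 3\right) + 2\right) \left(1 + 2\right) = \left(-4 - 10 + 2 \cdot 25\right) \left(-1\right) \left(-3 + 2\right) 3 = \left(-4 - 10 + 50\right) \left(-1\right) \left(\left(-1\right) 3\right) = 36 \left(-1\right) \left(-3\right) = \left(-36\right) \left(-3\right) = 108$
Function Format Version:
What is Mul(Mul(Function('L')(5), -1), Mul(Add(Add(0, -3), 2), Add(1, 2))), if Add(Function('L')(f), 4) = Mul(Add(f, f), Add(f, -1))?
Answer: 108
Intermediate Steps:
Function('L')(f) = Add(-4, Mul(2, f, Add(-1, f))) (Function('L')(f) = Add(-4, Mul(Add(f, f), Add(f, -1))) = Add(-4, Mul(Mul(2, f), Add(-1, f))) = Add(-4, Mul(2, f, Add(-1, f))))
Mul(Mul(Function('L')(5), -1), Mul(Add(Add(0, -3), 2), Add(1, 2))) = Mul(Mul(Add(-4, Mul(-2, 5), Mul(2, Pow(5, 2))), -1), Mul(Add(Add(0, -3), 2), Add(1, 2))) = Mul(Mul(Add(-4, -10, Mul(2, 25)), -1), Mul(Add(-3, 2), 3)) = Mul(Mul(Add(-4, -10, 50), -1), Mul(-1, 3)) = Mul(Mul(36, -1), -3) = Mul(-36, -3) = 108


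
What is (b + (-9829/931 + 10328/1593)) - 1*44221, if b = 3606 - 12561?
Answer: -78870463837/1483083 ≈ -53180.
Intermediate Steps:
b = -8955
(b + (-9829/931 + 10328/1593)) - 1*44221 = (-8955 + (-9829/931 + 10328/1593)) - 1*44221 = (-8955 + (-9829*1/931 + 10328*(1/1593))) - 44221 = (-8955 + (-9829/931 + 10328/1593)) - 44221 = (-8955 - 6042229/1483083) - 44221 = -13287050494/1483083 - 44221 = -78870463837/1483083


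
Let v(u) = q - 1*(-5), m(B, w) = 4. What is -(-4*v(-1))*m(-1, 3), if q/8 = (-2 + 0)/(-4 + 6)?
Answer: -48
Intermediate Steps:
q = -8 (q = 8*((-2 + 0)/(-4 + 6)) = 8*(-2/2) = 8*(-2*1/2) = 8*(-1) = -8)
v(u) = -3 (v(u) = -8 - 1*(-5) = -8 + 5 = -3)
-(-4*v(-1))*m(-1, 3) = -(-4*(-3))*4 = -12*4 = -1*48 = -48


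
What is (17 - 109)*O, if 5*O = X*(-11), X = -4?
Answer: -4048/5 ≈ -809.60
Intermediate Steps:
O = 44/5 (O = (-4*(-11))/5 = (⅕)*44 = 44/5 ≈ 8.8000)
(17 - 109)*O = (17 - 109)*(44/5) = -92*44/5 = -4048/5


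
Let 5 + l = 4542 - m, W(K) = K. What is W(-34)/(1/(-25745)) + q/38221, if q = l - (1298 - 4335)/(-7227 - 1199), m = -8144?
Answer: 281900261145249/322050146 ≈ 8.7533e+5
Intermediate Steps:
l = 12681 (l = -5 + (4542 - 1*(-8144)) = -5 + (4542 + 8144) = -5 + 12686 = 12681)
q = 106847069/8426 (q = 12681 - (1298 - 4335)/(-7227 - 1199) = 12681 - (-3037)/(-8426) = 12681 - (-3037)*(-1)/8426 = 12681 - 1*3037/8426 = 12681 - 3037/8426 = 106847069/8426 ≈ 12681.)
W(-34)/(1/(-25745)) + q/38221 = -34/(1/(-25745)) + (106847069/8426)/38221 = -34/(-1/25745) + (106847069/8426)*(1/38221) = -34*(-25745) + 106847069/322050146 = 875330 + 106847069/322050146 = 281900261145249/322050146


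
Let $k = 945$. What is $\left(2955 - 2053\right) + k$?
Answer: $1847$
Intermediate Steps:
$\left(2955 - 2053\right) + k = \left(2955 - 2053\right) + 945 = 902 + 945 = 1847$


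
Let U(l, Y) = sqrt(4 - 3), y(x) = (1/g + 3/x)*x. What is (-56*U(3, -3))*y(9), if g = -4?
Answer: -42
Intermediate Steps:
y(x) = x*(-1/4 + 3/x) (y(x) = (1/(-4) + 3/x)*x = (1*(-1/4) + 3/x)*x = (-1/4 + 3/x)*x = x*(-1/4 + 3/x))
U(l, Y) = 1 (U(l, Y) = sqrt(1) = 1)
(-56*U(3, -3))*y(9) = (-56*1)*(3 - 1/4*9) = -56*(3 - 9/4) = -56*3/4 = -42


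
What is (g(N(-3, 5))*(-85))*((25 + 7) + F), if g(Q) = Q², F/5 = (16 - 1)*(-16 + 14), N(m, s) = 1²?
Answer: 10030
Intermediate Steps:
N(m, s) = 1
F = -150 (F = 5*((16 - 1)*(-16 + 14)) = 5*(15*(-2)) = 5*(-30) = -150)
(g(N(-3, 5))*(-85))*((25 + 7) + F) = (1²*(-85))*((25 + 7) - 150) = (1*(-85))*(32 - 150) = -85*(-118) = 10030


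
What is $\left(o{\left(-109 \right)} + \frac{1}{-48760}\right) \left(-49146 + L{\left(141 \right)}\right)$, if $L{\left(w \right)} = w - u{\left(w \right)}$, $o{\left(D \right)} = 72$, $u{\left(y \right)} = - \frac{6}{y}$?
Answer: $- \frac{8086003854527}{2291720} \approx -3.5284 \cdot 10^{6}$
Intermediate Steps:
$L{\left(w \right)} = w + \frac{6}{w}$ ($L{\left(w \right)} = w - - \frac{6}{w} = w + \frac{6}{w}$)
$\left(o{\left(-109 \right)} + \frac{1}{-48760}\right) \left(-49146 + L{\left(141 \right)}\right) = \left(72 + \frac{1}{-48760}\right) \left(-49146 + \left(141 + \frac{6}{141}\right)\right) = \left(72 - \frac{1}{48760}\right) \left(-49146 + \left(141 + 6 \cdot \frac{1}{141}\right)\right) = \frac{3510719 \left(-49146 + \left(141 + \frac{2}{47}\right)\right)}{48760} = \frac{3510719 \left(-49146 + \frac{6629}{47}\right)}{48760} = \frac{3510719}{48760} \left(- \frac{2303233}{47}\right) = - \frac{8086003854527}{2291720}$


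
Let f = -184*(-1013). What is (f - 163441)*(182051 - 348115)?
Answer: -3811334864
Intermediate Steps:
f = 186392
(f - 163441)*(182051 - 348115) = (186392 - 163441)*(182051 - 348115) = 22951*(-166064) = -3811334864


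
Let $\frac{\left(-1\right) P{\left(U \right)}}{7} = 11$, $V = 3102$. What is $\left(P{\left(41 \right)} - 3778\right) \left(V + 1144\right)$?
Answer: $-16368330$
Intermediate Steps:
$P{\left(U \right)} = -77$ ($P{\left(U \right)} = \left(-7\right) 11 = -77$)
$\left(P{\left(41 \right)} - 3778\right) \left(V + 1144\right) = \left(-77 - 3778\right) \left(3102 + 1144\right) = \left(-3855\right) 4246 = -16368330$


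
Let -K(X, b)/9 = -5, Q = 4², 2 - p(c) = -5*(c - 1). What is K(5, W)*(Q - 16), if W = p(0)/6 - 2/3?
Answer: 0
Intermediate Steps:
p(c) = -3 + 5*c (p(c) = 2 - (-5)*(c - 1) = 2 - (-5)*(-1 + c) = 2 - (5 - 5*c) = 2 + (-5 + 5*c) = -3 + 5*c)
Q = 16
W = -7/6 (W = (-3 + 5*0)/6 - 2/3 = (-3 + 0)*(⅙) - 2*⅓ = -3*⅙ - ⅔ = -½ - ⅔ = -7/6 ≈ -1.1667)
K(X, b) = 45 (K(X, b) = -9*(-5) = 45)
K(5, W)*(Q - 16) = 45*(16 - 16) = 45*0 = 0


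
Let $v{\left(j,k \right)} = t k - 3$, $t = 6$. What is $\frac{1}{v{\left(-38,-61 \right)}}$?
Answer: $- \frac{1}{369} \approx -0.00271$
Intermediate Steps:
$v{\left(j,k \right)} = -3 + 6 k$ ($v{\left(j,k \right)} = 6 k - 3 = -3 + 6 k$)
$\frac{1}{v{\left(-38,-61 \right)}} = \frac{1}{-3 + 6 \left(-61\right)} = \frac{1}{-3 - 366} = \frac{1}{-369} = - \frac{1}{369}$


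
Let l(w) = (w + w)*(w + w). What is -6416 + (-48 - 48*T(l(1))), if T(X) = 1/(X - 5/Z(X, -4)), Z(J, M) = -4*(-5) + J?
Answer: -589376/91 ≈ -6476.7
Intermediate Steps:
Z(J, M) = 20 + J
l(w) = 4*w² (l(w) = (2*w)*(2*w) = 4*w²)
T(X) = 1/(X - 5/(20 + X))
-6416 + (-48 - 48*T(l(1))) = -6416 + (-48 - 48*(20 + 4*1²)/(-5 + (4*1²)*(20 + 4*1²))) = -6416 + (-48 - 48*(20 + 4*1)/(-5 + (4*1)*(20 + 4*1))) = -6416 + (-48 - 48*(20 + 4)/(-5 + 4*(20 + 4))) = -6416 + (-48 - 48*24/(-5 + 4*24)) = -6416 + (-48 - 48*24/(-5 + 96)) = -6416 + (-48 - 48*24/91) = -6416 + (-48 - 1152/91) = -6416 - 5520/91 = -589376/91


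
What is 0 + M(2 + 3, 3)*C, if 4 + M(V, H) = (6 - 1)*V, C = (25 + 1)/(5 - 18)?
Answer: -42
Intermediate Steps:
C = -2 (C = 26/(-13) = 26*(-1/13) = -2)
M(V, H) = -4 + 5*V (M(V, H) = -4 + (6 - 1)*V = -4 + 5*V)
0 + M(2 + 3, 3)*C = 0 + (-4 + 5*(2 + 3))*(-2) = 0 + (-4 + 5*5)*(-2) = 0 + (-4 + 25)*(-2) = 0 + 21*(-2) = 0 - 42 = -42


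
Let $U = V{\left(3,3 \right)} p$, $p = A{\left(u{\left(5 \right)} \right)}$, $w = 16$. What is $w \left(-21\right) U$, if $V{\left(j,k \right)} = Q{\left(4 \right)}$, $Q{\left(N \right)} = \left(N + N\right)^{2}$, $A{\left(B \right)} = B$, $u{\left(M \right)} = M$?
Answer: $-107520$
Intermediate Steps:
$Q{\left(N \right)} = 4 N^{2}$ ($Q{\left(N \right)} = \left(2 N\right)^{2} = 4 N^{2}$)
$V{\left(j,k \right)} = 64$ ($V{\left(j,k \right)} = 4 \cdot 4^{2} = 4 \cdot 16 = 64$)
$p = 5$
$U = 320$ ($U = 64 \cdot 5 = 320$)
$w \left(-21\right) U = 16 \left(-21\right) 320 = \left(-336\right) 320 = -107520$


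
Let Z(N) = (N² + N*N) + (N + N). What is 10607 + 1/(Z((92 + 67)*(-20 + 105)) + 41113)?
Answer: 3875570735952/365378593 ≈ 10607.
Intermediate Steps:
Z(N) = 2*N + 2*N² (Z(N) = (N² + N²) + 2*N = 2*N² + 2*N = 2*N + 2*N²)
10607 + 1/(Z((92 + 67)*(-20 + 105)) + 41113) = 10607 + 1/(2*((92 + 67)*(-20 + 105))*(1 + (92 + 67)*(-20 + 105)) + 41113) = 10607 + 1/(2*(159*85)*(1 + 159*85) + 41113) = 10607 + 1/(2*13515*(1 + 13515) + 41113) = 10607 + 1/(2*13515*13516 + 41113) = 10607 + 1/(365337480 + 41113) = 10607 + 1/365378593 = 3875570735952/365378593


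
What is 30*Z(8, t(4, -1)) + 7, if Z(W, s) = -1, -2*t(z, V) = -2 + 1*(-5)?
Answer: -23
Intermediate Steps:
t(z, V) = 7/2 (t(z, V) = -(-2 + 1*(-5))/2 = -(-2 - 5)/2 = -½*(-7) = 7/2)
30*Z(8, t(4, -1)) + 7 = 30*(-1) + 7 = -30 + 7 = -23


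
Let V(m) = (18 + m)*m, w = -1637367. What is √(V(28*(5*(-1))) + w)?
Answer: I*√1620287 ≈ 1272.9*I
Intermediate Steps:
V(m) = m*(18 + m)
√(V(28*(5*(-1))) + w) = √((28*(5*(-1)))*(18 + 28*(5*(-1))) - 1637367) = √((28*(-5))*(18 + 28*(-5)) - 1637367) = √(-140*(18 - 140) - 1637367) = √(-140*(-122) - 1637367) = √(17080 - 1637367) = √(-1620287) = I*√1620287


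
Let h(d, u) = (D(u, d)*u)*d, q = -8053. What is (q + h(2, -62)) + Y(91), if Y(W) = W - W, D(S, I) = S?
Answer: -365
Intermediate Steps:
Y(W) = 0
h(d, u) = d*u**2 (h(d, u) = (u*u)*d = u**2*d = d*u**2)
(q + h(2, -62)) + Y(91) = (-8053 + 2*(-62)**2) + 0 = (-8053 + 2*3844) + 0 = (-8053 + 7688) + 0 = -365 + 0 = -365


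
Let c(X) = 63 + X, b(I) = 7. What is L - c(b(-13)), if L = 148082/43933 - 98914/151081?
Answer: -446594122230/6637441573 ≈ -67.284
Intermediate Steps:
L = 18026787880/6637441573 (L = 148082*(1/43933) - 98914*1/151081 = 148082/43933 - 98914/151081 = 18026787880/6637441573 ≈ 2.7159)
L - c(b(-13)) = 18026787880/6637441573 - (63 + 7) = 18026787880/6637441573 - 1*70 = 18026787880/6637441573 - 70 = -446594122230/6637441573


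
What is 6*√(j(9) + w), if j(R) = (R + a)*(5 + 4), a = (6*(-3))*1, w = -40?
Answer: 66*I ≈ 66.0*I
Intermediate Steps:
a = -18 (a = -18*1 = -18)
j(R) = -162 + 9*R (j(R) = (R - 18)*(5 + 4) = (-18 + R)*9 = -162 + 9*R)
6*√(j(9) + w) = 6*√((-162 + 9*9) - 40) = 6*√((-162 + 81) - 40) = 6*√(-81 - 40) = 6*√(-121) = 6*(11*I) = 66*I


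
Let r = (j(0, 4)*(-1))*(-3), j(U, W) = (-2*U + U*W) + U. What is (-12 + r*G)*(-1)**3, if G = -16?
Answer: 12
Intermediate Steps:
j(U, W) = -U + U*W
r = 0 (r = ((0*(-1 + 4))*(-1))*(-3) = ((0*3)*(-1))*(-3) = (0*(-1))*(-3) = 0*(-3) = 0)
(-12 + r*G)*(-1)**3 = (-12 + 0*(-16))*(-1)**3 = (-12 + 0)*(-1) = -12*(-1) = 12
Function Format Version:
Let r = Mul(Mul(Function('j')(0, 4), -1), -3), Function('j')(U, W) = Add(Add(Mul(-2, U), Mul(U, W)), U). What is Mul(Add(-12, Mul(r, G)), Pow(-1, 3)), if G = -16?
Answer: 12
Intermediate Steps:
Function('j')(U, W) = Add(Mul(-1, U), Mul(U, W))
r = 0 (r = Mul(Mul(Mul(0, Add(-1, 4)), -1), -3) = Mul(Mul(Mul(0, 3), -1), -3) = Mul(Mul(0, -1), -3) = Mul(0, -3) = 0)
Mul(Add(-12, Mul(r, G)), Pow(-1, 3)) = Mul(Add(-12, Mul(0, -16)), Pow(-1, 3)) = Mul(Add(-12, 0), -1) = Mul(-12, -1) = 12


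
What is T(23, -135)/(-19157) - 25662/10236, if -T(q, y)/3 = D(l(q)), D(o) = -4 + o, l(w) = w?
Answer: -81837247/32681842 ≈ -2.5041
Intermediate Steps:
T(q, y) = 12 - 3*q (T(q, y) = -3*(-4 + q) = 12 - 3*q)
T(23, -135)/(-19157) - 25662/10236 = (12 - 3*23)/(-19157) - 25662/10236 = (12 - 69)*(-1/19157) - 25662*1/10236 = -57*(-1/19157) - 4277/1706 = 57/19157 - 4277/1706 = -81837247/32681842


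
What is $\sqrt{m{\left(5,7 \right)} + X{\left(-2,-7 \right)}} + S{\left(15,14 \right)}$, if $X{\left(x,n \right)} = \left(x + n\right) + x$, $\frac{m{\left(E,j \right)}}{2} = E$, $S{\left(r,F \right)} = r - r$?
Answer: $i \approx 1.0 i$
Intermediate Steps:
$S{\left(r,F \right)} = 0$
$m{\left(E,j \right)} = 2 E$
$X{\left(x,n \right)} = n + 2 x$ ($X{\left(x,n \right)} = \left(n + x\right) + x = n + 2 x$)
$\sqrt{m{\left(5,7 \right)} + X{\left(-2,-7 \right)}} + S{\left(15,14 \right)} = \sqrt{2 \cdot 5 + \left(-7 + 2 \left(-2\right)\right)} + 0 = \sqrt{10 - 11} + 0 = \sqrt{-1} + 0 = i + 0 = i$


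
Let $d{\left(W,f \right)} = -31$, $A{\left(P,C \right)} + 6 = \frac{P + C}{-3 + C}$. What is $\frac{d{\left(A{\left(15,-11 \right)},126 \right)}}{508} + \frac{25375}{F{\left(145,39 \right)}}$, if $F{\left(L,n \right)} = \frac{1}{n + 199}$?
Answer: $\frac{3067938969}{508} \approx 6.0392 \cdot 10^{6}$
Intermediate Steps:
$F{\left(L,n \right)} = \frac{1}{199 + n}$
$A{\left(P,C \right)} = -6 + \frac{C + P}{-3 + C}$ ($A{\left(P,C \right)} = -6 + \frac{P + C}{-3 + C} = -6 + \frac{C + P}{-3 + C}$)
$\frac{d{\left(A{\left(15,-11 \right)},126 \right)}}{508} + \frac{25375}{F{\left(145,39 \right)}} = - \frac{31}{508} + \frac{25375}{\frac{1}{199 + 39}} = \left(-31\right) \frac{1}{508} + \frac{25375}{\frac{1}{238}} = - \frac{31}{508} + 25375 \frac{1}{\frac{1}{238}} = - \frac{31}{508} + 25375 \cdot 238 = - \frac{31}{508} + 6039250 = \frac{3067938969}{508}$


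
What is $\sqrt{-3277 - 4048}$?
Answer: $5 i \sqrt{293} \approx 85.586 i$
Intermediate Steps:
$\sqrt{-3277 - 4048} = \sqrt{-7325} = 5 i \sqrt{293}$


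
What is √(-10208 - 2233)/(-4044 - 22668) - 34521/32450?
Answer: -34521/32450 - I*√12441/26712 ≈ -1.0638 - 0.0041756*I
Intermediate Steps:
√(-10208 - 2233)/(-4044 - 22668) - 34521/32450 = √(-12441)/(-26712) - 34521*1/32450 = (I*√12441)*(-1/26712) - 34521/32450 = -I*√12441/26712 - 34521/32450 = -34521/32450 - I*√12441/26712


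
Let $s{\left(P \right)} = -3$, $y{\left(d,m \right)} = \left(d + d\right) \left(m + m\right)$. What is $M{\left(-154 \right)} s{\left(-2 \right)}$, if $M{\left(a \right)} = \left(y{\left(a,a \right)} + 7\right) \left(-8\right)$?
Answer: $2276904$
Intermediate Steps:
$y{\left(d,m \right)} = 4 d m$ ($y{\left(d,m \right)} = 2 d 2 m = 4 d m$)
$M{\left(a \right)} = -56 - 32 a^{2}$ ($M{\left(a \right)} = \left(4 a a + 7\right) \left(-8\right) = \left(4 a^{2} + 7\right) \left(-8\right) = \left(7 + 4 a^{2}\right) \left(-8\right) = -56 - 32 a^{2}$)
$M{\left(-154 \right)} s{\left(-2 \right)} = \left(-56 - 32 \left(-154\right)^{2}\right) \left(-3\right) = \left(-56 - 758912\right) \left(-3\right) = \left(-758968\right) \left(-3\right) = 2276904$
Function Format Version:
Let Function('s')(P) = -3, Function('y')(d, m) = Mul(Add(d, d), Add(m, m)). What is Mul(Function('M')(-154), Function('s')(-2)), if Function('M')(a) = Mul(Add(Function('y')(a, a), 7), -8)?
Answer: 2276904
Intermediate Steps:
Function('y')(d, m) = Mul(4, d, m) (Function('y')(d, m) = Mul(Mul(2, d), Mul(2, m)) = Mul(4, d, m))
Function('M')(a) = Add(-56, Mul(-32, Pow(a, 2))) (Function('M')(a) = Mul(Add(Mul(4, a, a), 7), -8) = Mul(Add(Mul(4, Pow(a, 2)), 7), -8) = Mul(Add(7, Mul(4, Pow(a, 2))), -8) = Add(-56, Mul(-32, Pow(a, 2))))
Mul(Function('M')(-154), Function('s')(-2)) = Mul(Add(-56, Mul(-32, Pow(-154, 2))), -3) = Mul(Add(-56, Mul(-32, 23716)), -3) = Mul(Add(-56, -758912), -3) = Mul(-758968, -3) = 2276904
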